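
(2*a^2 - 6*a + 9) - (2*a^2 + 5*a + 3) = 6 - 11*a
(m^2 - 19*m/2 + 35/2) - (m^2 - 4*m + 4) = 27/2 - 11*m/2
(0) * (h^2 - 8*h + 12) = 0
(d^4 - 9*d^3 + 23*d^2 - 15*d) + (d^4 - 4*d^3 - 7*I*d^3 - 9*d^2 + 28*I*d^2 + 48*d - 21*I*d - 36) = 2*d^4 - 13*d^3 - 7*I*d^3 + 14*d^2 + 28*I*d^2 + 33*d - 21*I*d - 36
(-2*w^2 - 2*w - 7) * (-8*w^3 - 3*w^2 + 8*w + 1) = 16*w^5 + 22*w^4 + 46*w^3 + 3*w^2 - 58*w - 7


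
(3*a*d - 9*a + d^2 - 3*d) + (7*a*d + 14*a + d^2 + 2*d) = 10*a*d + 5*a + 2*d^2 - d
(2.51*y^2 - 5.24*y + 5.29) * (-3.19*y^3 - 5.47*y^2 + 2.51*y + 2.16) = -8.0069*y^5 + 2.9859*y^4 + 18.0878*y^3 - 36.6671*y^2 + 1.9595*y + 11.4264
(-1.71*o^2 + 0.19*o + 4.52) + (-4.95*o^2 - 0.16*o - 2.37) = -6.66*o^2 + 0.03*o + 2.15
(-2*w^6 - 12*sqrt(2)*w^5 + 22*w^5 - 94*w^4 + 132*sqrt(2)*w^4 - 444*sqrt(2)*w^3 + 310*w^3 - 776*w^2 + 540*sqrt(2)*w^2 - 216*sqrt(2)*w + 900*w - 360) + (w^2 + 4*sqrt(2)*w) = -2*w^6 - 12*sqrt(2)*w^5 + 22*w^5 - 94*w^4 + 132*sqrt(2)*w^4 - 444*sqrt(2)*w^3 + 310*w^3 - 775*w^2 + 540*sqrt(2)*w^2 - 212*sqrt(2)*w + 900*w - 360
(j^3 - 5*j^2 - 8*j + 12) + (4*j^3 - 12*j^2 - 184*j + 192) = 5*j^3 - 17*j^2 - 192*j + 204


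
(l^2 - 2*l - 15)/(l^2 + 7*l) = (l^2 - 2*l - 15)/(l*(l + 7))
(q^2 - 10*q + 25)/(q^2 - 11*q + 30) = (q - 5)/(q - 6)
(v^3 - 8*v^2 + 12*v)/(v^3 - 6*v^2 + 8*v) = (v - 6)/(v - 4)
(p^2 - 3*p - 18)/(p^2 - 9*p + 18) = (p + 3)/(p - 3)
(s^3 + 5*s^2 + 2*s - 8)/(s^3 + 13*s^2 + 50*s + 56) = (s - 1)/(s + 7)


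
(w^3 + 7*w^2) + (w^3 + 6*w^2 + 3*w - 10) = 2*w^3 + 13*w^2 + 3*w - 10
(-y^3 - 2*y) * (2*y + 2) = -2*y^4 - 2*y^3 - 4*y^2 - 4*y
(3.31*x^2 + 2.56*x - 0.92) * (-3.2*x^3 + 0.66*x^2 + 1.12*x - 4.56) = -10.592*x^5 - 6.0074*x^4 + 8.3408*x^3 - 12.8336*x^2 - 12.704*x + 4.1952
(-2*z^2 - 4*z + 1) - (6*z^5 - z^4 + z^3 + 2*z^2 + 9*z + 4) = -6*z^5 + z^4 - z^3 - 4*z^2 - 13*z - 3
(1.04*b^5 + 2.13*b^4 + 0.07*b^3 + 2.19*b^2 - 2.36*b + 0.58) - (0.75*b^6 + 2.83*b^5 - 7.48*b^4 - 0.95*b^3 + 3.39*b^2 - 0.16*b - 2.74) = -0.75*b^6 - 1.79*b^5 + 9.61*b^4 + 1.02*b^3 - 1.2*b^2 - 2.2*b + 3.32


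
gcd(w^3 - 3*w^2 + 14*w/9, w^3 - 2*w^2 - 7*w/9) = w^2 - 7*w/3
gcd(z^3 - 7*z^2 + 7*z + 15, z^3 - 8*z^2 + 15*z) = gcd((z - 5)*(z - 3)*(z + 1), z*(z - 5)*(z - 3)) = z^2 - 8*z + 15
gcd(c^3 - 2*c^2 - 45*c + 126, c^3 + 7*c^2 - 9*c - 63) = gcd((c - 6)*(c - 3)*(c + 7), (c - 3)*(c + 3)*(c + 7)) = c^2 + 4*c - 21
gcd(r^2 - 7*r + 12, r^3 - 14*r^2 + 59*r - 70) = 1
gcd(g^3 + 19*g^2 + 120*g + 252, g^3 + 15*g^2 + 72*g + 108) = g^2 + 12*g + 36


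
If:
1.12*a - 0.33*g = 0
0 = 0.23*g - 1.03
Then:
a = 1.32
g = 4.48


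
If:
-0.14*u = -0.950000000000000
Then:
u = 6.79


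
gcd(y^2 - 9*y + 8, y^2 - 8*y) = y - 8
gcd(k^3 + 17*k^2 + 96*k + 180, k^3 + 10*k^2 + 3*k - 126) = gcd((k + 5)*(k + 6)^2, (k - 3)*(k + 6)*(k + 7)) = k + 6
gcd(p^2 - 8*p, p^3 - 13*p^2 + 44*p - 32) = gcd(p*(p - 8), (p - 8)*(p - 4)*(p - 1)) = p - 8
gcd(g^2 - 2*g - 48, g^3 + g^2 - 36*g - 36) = g + 6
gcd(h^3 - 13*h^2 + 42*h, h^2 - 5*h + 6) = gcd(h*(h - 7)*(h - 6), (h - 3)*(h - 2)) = 1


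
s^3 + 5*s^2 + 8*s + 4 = (s + 1)*(s + 2)^2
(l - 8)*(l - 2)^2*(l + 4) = l^4 - 8*l^3 - 12*l^2 + 112*l - 128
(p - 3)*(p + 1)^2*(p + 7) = p^4 + 6*p^3 - 12*p^2 - 38*p - 21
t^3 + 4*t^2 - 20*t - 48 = (t - 4)*(t + 2)*(t + 6)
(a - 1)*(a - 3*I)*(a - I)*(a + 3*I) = a^4 - a^3 - I*a^3 + 9*a^2 + I*a^2 - 9*a - 9*I*a + 9*I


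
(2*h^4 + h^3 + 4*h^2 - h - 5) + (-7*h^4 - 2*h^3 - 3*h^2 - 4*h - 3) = -5*h^4 - h^3 + h^2 - 5*h - 8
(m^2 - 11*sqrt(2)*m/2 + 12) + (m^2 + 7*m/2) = 2*m^2 - 11*sqrt(2)*m/2 + 7*m/2 + 12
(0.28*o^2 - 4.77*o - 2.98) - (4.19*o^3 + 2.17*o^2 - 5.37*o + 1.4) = -4.19*o^3 - 1.89*o^2 + 0.600000000000001*o - 4.38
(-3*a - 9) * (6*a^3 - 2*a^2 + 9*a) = -18*a^4 - 48*a^3 - 9*a^2 - 81*a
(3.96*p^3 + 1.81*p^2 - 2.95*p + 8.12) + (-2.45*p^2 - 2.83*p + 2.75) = 3.96*p^3 - 0.64*p^2 - 5.78*p + 10.87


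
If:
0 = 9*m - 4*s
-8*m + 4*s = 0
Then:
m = 0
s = 0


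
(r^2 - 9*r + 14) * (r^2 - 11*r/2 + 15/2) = r^4 - 29*r^3/2 + 71*r^2 - 289*r/2 + 105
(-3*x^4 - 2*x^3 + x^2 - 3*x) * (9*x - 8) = -27*x^5 + 6*x^4 + 25*x^3 - 35*x^2 + 24*x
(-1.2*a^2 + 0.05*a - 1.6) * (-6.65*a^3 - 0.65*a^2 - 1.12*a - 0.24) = 7.98*a^5 + 0.4475*a^4 + 11.9515*a^3 + 1.272*a^2 + 1.78*a + 0.384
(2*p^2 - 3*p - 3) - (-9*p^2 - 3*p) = 11*p^2 - 3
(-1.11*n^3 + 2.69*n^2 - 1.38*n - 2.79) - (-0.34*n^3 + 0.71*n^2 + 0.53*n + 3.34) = -0.77*n^3 + 1.98*n^2 - 1.91*n - 6.13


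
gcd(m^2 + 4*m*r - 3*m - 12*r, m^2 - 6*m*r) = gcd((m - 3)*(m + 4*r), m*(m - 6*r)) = 1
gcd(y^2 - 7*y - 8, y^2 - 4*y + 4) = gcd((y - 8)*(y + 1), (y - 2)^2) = 1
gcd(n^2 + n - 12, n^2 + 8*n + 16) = n + 4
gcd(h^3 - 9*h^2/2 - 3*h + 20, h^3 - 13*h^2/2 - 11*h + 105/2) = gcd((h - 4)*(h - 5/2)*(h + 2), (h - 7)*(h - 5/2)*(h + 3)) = h - 5/2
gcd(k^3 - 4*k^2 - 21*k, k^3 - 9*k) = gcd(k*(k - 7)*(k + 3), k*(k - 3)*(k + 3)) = k^2 + 3*k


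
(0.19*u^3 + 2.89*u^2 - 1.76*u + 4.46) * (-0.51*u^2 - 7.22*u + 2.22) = -0.0969*u^5 - 2.8457*u^4 - 19.5464*u^3 + 16.8484*u^2 - 36.1084*u + 9.9012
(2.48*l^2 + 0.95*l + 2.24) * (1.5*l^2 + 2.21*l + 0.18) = 3.72*l^4 + 6.9058*l^3 + 5.9059*l^2 + 5.1214*l + 0.4032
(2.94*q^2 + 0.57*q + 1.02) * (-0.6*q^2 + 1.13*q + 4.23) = -1.764*q^4 + 2.9802*q^3 + 12.4683*q^2 + 3.5637*q + 4.3146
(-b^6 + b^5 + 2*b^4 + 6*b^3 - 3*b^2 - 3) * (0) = 0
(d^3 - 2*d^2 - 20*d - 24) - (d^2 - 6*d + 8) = d^3 - 3*d^2 - 14*d - 32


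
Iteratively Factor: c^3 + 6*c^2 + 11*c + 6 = (c + 3)*(c^2 + 3*c + 2) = (c + 2)*(c + 3)*(c + 1)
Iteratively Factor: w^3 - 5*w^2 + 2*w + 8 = (w - 2)*(w^2 - 3*w - 4) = (w - 4)*(w - 2)*(w + 1)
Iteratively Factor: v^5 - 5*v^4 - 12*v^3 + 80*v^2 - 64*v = (v - 4)*(v^4 - v^3 - 16*v^2 + 16*v) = (v - 4)^2*(v^3 + 3*v^2 - 4*v) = (v - 4)^2*(v - 1)*(v^2 + 4*v) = (v - 4)^2*(v - 1)*(v + 4)*(v)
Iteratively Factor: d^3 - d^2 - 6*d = (d)*(d^2 - d - 6) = d*(d + 2)*(d - 3)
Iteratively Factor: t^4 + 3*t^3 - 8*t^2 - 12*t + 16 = (t - 2)*(t^3 + 5*t^2 + 2*t - 8) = (t - 2)*(t + 2)*(t^2 + 3*t - 4) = (t - 2)*(t + 2)*(t + 4)*(t - 1)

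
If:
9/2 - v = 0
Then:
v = 9/2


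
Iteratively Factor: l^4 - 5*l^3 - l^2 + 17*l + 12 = (l + 1)*(l^3 - 6*l^2 + 5*l + 12) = (l + 1)^2*(l^2 - 7*l + 12) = (l - 4)*(l + 1)^2*(l - 3)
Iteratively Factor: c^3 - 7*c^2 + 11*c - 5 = (c - 1)*(c^2 - 6*c + 5) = (c - 5)*(c - 1)*(c - 1)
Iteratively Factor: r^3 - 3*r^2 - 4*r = (r + 1)*(r^2 - 4*r) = r*(r + 1)*(r - 4)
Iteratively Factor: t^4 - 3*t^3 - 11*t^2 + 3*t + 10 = (t + 1)*(t^3 - 4*t^2 - 7*t + 10) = (t + 1)*(t + 2)*(t^2 - 6*t + 5) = (t - 5)*(t + 1)*(t + 2)*(t - 1)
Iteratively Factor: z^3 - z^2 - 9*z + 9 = (z - 3)*(z^2 + 2*z - 3) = (z - 3)*(z + 3)*(z - 1)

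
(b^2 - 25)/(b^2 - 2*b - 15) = (b + 5)/(b + 3)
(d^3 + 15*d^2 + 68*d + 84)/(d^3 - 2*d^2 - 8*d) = (d^2 + 13*d + 42)/(d*(d - 4))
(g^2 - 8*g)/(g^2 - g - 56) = g/(g + 7)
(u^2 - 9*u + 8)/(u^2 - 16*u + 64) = (u - 1)/(u - 8)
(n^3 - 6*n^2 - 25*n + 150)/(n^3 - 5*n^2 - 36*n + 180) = (n + 5)/(n + 6)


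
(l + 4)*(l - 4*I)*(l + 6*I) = l^3 + 4*l^2 + 2*I*l^2 + 24*l + 8*I*l + 96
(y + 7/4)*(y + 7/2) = y^2 + 21*y/4 + 49/8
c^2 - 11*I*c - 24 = (c - 8*I)*(c - 3*I)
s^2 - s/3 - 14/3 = (s - 7/3)*(s + 2)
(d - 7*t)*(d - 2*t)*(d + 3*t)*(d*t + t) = d^4*t - 6*d^3*t^2 + d^3*t - 13*d^2*t^3 - 6*d^2*t^2 + 42*d*t^4 - 13*d*t^3 + 42*t^4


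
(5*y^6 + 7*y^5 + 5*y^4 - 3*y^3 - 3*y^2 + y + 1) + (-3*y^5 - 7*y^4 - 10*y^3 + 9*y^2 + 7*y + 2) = 5*y^6 + 4*y^5 - 2*y^4 - 13*y^3 + 6*y^2 + 8*y + 3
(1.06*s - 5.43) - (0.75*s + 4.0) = 0.31*s - 9.43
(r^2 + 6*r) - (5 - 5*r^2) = 6*r^2 + 6*r - 5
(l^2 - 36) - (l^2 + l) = -l - 36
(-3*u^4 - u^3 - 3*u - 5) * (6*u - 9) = -18*u^5 + 21*u^4 + 9*u^3 - 18*u^2 - 3*u + 45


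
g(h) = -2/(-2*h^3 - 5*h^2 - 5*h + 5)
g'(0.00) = -0.40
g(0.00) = -0.40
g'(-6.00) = 0.00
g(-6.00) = -0.00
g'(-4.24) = -0.02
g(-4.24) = -0.02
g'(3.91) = -0.01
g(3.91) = 0.01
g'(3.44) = -0.01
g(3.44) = 0.01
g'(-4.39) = -0.02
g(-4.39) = -0.02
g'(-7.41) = -0.00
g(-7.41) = -0.00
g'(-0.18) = -0.21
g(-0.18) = -0.35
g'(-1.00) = -0.04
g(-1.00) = -0.29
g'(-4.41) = -0.02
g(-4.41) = -0.02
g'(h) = -2*(6*h^2 + 10*h + 5)/(-2*h^3 - 5*h^2 - 5*h + 5)^2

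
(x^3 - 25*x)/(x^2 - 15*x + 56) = x*(x^2 - 25)/(x^2 - 15*x + 56)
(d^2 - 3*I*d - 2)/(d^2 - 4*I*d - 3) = (d - 2*I)/(d - 3*I)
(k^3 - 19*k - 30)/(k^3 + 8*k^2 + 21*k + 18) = (k - 5)/(k + 3)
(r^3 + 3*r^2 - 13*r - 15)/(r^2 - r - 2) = (r^2 + 2*r - 15)/(r - 2)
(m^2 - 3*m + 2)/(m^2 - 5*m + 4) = (m - 2)/(m - 4)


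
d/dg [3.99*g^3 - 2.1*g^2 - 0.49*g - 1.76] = 11.97*g^2 - 4.2*g - 0.49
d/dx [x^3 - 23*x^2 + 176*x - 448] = 3*x^2 - 46*x + 176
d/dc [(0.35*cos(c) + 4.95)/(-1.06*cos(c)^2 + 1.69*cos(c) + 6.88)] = (-0.371*cos(c)^2 - 10.494*cos(c) + 5.9575)*sin(c)/(1.1236*cos(c)^4 - 3.5828*cos(c)^3 - 11.7295*cos(c)^2 + 23.2544*cos(c) + 47.3344)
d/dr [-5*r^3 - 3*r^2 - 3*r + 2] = -15*r^2 - 6*r - 3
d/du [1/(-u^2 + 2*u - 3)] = 2*(u - 1)/(u^2 - 2*u + 3)^2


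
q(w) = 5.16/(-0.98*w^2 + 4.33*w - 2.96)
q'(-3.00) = -0.09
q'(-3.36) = -0.07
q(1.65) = 3.40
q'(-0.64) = -0.77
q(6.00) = -0.42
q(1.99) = 2.91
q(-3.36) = -0.18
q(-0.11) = -1.50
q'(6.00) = 0.26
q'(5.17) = 0.65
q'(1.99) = -0.70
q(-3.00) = -0.21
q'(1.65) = -2.46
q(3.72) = -12.46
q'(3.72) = 89.14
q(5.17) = -0.76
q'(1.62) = -2.71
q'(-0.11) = -1.97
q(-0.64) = -0.84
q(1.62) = 3.48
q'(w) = 5.16*(1.96*w - 4.33)/(-0.98*w^2 + 4.33*w - 2.96)^2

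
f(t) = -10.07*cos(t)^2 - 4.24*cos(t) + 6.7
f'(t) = 20.14*sin(t)*cos(t) + 4.24*sin(t)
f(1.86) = 7.09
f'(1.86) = -1.44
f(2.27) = 5.26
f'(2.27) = -6.68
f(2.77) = 1.91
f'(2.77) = -5.27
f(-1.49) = 6.29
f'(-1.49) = -5.85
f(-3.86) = 4.18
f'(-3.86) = -7.19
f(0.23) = -6.97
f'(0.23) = 5.44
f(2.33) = 4.85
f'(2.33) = -6.98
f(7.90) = 6.87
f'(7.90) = 3.31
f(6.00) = -6.65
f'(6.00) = -6.59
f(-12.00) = -4.05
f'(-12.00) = 11.39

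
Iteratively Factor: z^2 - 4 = (z + 2)*(z - 2)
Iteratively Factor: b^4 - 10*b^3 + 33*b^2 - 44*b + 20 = (b - 5)*(b^3 - 5*b^2 + 8*b - 4) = (b - 5)*(b - 1)*(b^2 - 4*b + 4) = (b - 5)*(b - 2)*(b - 1)*(b - 2)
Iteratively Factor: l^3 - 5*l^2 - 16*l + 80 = (l + 4)*(l^2 - 9*l + 20) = (l - 5)*(l + 4)*(l - 4)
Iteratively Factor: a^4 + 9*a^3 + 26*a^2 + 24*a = (a + 4)*(a^3 + 5*a^2 + 6*a) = (a + 3)*(a + 4)*(a^2 + 2*a) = (a + 2)*(a + 3)*(a + 4)*(a)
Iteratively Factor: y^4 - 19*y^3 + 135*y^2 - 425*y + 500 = (y - 5)*(y^3 - 14*y^2 + 65*y - 100) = (y - 5)^2*(y^2 - 9*y + 20) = (y - 5)^3*(y - 4)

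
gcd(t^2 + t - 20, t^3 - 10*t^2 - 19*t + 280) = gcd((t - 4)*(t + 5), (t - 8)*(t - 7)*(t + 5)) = t + 5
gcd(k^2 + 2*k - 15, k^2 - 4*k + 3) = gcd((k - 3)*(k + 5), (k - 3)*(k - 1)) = k - 3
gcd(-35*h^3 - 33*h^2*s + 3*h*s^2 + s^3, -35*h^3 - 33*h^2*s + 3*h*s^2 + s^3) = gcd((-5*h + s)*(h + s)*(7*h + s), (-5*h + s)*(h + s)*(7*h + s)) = -35*h^3 - 33*h^2*s + 3*h*s^2 + s^3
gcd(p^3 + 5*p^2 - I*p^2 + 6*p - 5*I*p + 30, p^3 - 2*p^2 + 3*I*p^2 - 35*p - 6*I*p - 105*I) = p + 5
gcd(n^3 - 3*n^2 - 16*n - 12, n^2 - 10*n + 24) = n - 6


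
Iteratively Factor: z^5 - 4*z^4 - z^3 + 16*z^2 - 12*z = (z - 2)*(z^4 - 2*z^3 - 5*z^2 + 6*z) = (z - 2)*(z - 1)*(z^3 - z^2 - 6*z) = (z - 3)*(z - 2)*(z - 1)*(z^2 + 2*z) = z*(z - 3)*(z - 2)*(z - 1)*(z + 2)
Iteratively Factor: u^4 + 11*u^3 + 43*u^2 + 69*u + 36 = (u + 3)*(u^3 + 8*u^2 + 19*u + 12) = (u + 3)*(u + 4)*(u^2 + 4*u + 3) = (u + 1)*(u + 3)*(u + 4)*(u + 3)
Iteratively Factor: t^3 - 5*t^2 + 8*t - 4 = (t - 2)*(t^2 - 3*t + 2) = (t - 2)*(t - 1)*(t - 2)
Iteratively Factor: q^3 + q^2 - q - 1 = (q - 1)*(q^2 + 2*q + 1) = (q - 1)*(q + 1)*(q + 1)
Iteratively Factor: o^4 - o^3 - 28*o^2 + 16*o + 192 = (o - 4)*(o^3 + 3*o^2 - 16*o - 48) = (o - 4)*(o + 4)*(o^2 - o - 12) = (o - 4)^2*(o + 4)*(o + 3)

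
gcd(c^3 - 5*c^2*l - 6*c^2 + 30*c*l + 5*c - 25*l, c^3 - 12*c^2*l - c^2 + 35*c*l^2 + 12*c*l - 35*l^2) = c^2 - 5*c*l - c + 5*l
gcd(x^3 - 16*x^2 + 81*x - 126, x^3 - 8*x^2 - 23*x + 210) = x^2 - 13*x + 42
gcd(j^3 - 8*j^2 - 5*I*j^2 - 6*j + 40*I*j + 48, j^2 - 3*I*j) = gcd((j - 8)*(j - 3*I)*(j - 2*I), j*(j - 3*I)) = j - 3*I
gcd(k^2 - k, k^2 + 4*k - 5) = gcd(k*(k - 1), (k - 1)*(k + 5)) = k - 1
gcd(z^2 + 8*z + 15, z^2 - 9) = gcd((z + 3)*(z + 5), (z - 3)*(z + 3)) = z + 3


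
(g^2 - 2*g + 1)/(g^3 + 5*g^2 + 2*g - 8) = (g - 1)/(g^2 + 6*g + 8)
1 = 1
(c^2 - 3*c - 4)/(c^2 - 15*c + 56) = (c^2 - 3*c - 4)/(c^2 - 15*c + 56)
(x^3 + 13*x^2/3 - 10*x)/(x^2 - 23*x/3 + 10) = x*(x + 6)/(x - 6)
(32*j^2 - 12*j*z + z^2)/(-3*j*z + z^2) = (-32*j^2 + 12*j*z - z^2)/(z*(3*j - z))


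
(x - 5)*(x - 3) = x^2 - 8*x + 15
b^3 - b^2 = b^2*(b - 1)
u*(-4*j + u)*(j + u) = -4*j^2*u - 3*j*u^2 + u^3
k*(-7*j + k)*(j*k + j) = -7*j^2*k^2 - 7*j^2*k + j*k^3 + j*k^2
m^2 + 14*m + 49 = (m + 7)^2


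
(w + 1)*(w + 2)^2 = w^3 + 5*w^2 + 8*w + 4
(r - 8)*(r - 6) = r^2 - 14*r + 48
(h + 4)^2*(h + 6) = h^3 + 14*h^2 + 64*h + 96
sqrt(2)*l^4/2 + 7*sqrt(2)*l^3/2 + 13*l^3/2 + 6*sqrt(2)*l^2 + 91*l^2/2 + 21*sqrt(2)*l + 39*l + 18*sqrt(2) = (l + 1)*(l + 6)*(l + 6*sqrt(2))*(sqrt(2)*l/2 + 1/2)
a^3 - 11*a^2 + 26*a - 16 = (a - 8)*(a - 2)*(a - 1)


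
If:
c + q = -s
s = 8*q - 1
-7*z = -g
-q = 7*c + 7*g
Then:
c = -441*z/62 - 1/62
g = 7*z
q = 49*z/62 + 7/62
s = 196*z/31 - 3/31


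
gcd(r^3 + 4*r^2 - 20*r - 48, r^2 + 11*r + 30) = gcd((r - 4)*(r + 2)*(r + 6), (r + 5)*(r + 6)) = r + 6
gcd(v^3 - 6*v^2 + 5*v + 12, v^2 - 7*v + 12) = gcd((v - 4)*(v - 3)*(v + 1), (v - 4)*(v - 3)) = v^2 - 7*v + 12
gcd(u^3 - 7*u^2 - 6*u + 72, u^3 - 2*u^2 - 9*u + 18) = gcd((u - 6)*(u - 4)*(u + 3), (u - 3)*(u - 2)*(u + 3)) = u + 3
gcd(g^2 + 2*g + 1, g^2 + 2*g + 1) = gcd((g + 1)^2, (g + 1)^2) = g^2 + 2*g + 1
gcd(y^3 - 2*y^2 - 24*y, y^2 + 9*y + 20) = y + 4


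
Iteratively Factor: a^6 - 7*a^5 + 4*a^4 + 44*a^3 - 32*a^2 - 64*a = (a)*(a^5 - 7*a^4 + 4*a^3 + 44*a^2 - 32*a - 64) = a*(a - 2)*(a^4 - 5*a^3 - 6*a^2 + 32*a + 32) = a*(a - 2)*(a + 1)*(a^3 - 6*a^2 + 32) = a*(a - 4)*(a - 2)*(a + 1)*(a^2 - 2*a - 8) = a*(a - 4)^2*(a - 2)*(a + 1)*(a + 2)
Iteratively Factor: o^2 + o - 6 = (o + 3)*(o - 2)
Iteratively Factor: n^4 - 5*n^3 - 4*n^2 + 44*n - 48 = (n - 2)*(n^3 - 3*n^2 - 10*n + 24) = (n - 2)^2*(n^2 - n - 12) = (n - 2)^2*(n + 3)*(n - 4)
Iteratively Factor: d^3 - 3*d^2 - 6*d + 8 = (d - 1)*(d^2 - 2*d - 8) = (d - 4)*(d - 1)*(d + 2)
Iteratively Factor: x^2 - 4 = (x + 2)*(x - 2)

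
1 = 1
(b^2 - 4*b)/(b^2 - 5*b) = (b - 4)/(b - 5)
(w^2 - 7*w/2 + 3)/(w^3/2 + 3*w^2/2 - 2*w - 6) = (2*w - 3)/(w^2 + 5*w + 6)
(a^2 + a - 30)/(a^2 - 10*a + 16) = (a^2 + a - 30)/(a^2 - 10*a + 16)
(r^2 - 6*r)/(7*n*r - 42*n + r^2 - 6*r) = r/(7*n + r)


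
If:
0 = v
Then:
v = 0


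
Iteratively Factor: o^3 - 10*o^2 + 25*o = (o - 5)*(o^2 - 5*o) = (o - 5)^2*(o)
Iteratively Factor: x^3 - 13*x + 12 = (x - 3)*(x^2 + 3*x - 4) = (x - 3)*(x + 4)*(x - 1)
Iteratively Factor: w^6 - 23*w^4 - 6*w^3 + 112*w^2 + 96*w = (w - 4)*(w^5 + 4*w^4 - 7*w^3 - 34*w^2 - 24*w) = (w - 4)*(w - 3)*(w^4 + 7*w^3 + 14*w^2 + 8*w) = (w - 4)*(w - 3)*(w + 1)*(w^3 + 6*w^2 + 8*w) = (w - 4)*(w - 3)*(w + 1)*(w + 2)*(w^2 + 4*w) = (w - 4)*(w - 3)*(w + 1)*(w + 2)*(w + 4)*(w)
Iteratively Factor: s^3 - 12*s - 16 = (s + 2)*(s^2 - 2*s - 8) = (s + 2)^2*(s - 4)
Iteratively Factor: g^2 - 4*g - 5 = (g + 1)*(g - 5)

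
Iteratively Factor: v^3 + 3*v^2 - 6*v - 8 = (v - 2)*(v^2 + 5*v + 4) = (v - 2)*(v + 1)*(v + 4)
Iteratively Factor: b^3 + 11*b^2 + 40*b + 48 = (b + 4)*(b^2 + 7*b + 12) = (b + 3)*(b + 4)*(b + 4)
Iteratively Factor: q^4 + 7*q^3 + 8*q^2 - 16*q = (q + 4)*(q^3 + 3*q^2 - 4*q) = (q - 1)*(q + 4)*(q^2 + 4*q) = (q - 1)*(q + 4)^2*(q)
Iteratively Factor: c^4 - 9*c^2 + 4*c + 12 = (c + 1)*(c^3 - c^2 - 8*c + 12) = (c - 2)*(c + 1)*(c^2 + c - 6) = (c - 2)*(c + 1)*(c + 3)*(c - 2)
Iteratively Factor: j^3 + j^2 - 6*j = (j - 2)*(j^2 + 3*j) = (j - 2)*(j + 3)*(j)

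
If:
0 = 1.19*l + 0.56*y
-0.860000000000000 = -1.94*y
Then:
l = -0.21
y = 0.44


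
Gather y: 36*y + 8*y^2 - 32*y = 8*y^2 + 4*y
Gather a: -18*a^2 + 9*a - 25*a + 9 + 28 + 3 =-18*a^2 - 16*a + 40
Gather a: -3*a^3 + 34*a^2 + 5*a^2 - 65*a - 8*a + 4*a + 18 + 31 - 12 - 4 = -3*a^3 + 39*a^2 - 69*a + 33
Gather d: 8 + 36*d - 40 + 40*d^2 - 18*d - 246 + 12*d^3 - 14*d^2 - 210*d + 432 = 12*d^3 + 26*d^2 - 192*d + 154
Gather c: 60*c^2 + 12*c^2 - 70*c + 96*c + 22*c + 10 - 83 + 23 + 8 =72*c^2 + 48*c - 42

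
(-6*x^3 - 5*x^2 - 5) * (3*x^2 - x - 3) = -18*x^5 - 9*x^4 + 23*x^3 + 5*x + 15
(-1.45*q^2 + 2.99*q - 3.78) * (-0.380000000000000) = 0.551*q^2 - 1.1362*q + 1.4364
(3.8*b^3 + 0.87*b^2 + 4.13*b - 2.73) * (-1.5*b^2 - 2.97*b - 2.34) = -5.7*b^5 - 12.591*b^4 - 17.6709*b^3 - 10.2069*b^2 - 1.5561*b + 6.3882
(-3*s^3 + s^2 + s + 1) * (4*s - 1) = -12*s^4 + 7*s^3 + 3*s^2 + 3*s - 1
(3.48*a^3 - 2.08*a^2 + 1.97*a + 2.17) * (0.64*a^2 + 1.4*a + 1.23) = 2.2272*a^5 + 3.5408*a^4 + 2.6292*a^3 + 1.5884*a^2 + 5.4611*a + 2.6691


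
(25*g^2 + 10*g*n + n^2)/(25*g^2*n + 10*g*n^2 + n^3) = 1/n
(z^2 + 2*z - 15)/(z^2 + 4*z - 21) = (z + 5)/(z + 7)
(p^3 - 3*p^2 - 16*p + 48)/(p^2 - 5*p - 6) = (-p^3 + 3*p^2 + 16*p - 48)/(-p^2 + 5*p + 6)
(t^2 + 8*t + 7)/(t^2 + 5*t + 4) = (t + 7)/(t + 4)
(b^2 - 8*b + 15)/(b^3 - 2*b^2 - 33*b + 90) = 1/(b + 6)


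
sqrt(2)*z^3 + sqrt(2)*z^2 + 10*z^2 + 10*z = z*(z + 5*sqrt(2))*(sqrt(2)*z + sqrt(2))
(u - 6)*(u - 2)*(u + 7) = u^3 - u^2 - 44*u + 84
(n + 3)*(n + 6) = n^2 + 9*n + 18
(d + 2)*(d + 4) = d^2 + 6*d + 8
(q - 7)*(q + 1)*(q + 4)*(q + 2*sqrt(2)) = q^4 - 2*q^3 + 2*sqrt(2)*q^3 - 31*q^2 - 4*sqrt(2)*q^2 - 62*sqrt(2)*q - 28*q - 56*sqrt(2)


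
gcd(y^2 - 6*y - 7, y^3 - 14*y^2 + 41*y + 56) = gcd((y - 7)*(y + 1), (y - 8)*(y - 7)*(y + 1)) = y^2 - 6*y - 7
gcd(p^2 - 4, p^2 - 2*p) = p - 2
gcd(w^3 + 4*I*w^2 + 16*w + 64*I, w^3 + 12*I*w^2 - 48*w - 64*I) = w^2 + 8*I*w - 16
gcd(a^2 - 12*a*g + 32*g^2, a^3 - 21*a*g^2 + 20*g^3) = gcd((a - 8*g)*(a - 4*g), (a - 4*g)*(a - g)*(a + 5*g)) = a - 4*g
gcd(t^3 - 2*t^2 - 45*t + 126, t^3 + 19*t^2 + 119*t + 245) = t + 7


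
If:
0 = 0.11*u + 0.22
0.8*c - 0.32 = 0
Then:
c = 0.40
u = -2.00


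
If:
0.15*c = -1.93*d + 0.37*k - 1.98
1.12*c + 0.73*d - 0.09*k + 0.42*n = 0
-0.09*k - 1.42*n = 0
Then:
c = 0.346171130928209*n + 0.704351639783636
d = -3.05165981731451*n - 1.08064909117489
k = -15.7777777777778*n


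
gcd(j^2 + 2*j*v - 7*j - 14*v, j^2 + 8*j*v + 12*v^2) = j + 2*v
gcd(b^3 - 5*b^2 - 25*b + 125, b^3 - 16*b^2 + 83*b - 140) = b - 5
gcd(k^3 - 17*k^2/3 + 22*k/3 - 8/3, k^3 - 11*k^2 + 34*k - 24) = k^2 - 5*k + 4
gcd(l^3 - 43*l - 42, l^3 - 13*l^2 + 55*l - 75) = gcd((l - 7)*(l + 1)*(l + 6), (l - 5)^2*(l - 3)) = 1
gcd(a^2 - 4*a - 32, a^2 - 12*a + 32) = a - 8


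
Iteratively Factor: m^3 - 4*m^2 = (m - 4)*(m^2) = m*(m - 4)*(m)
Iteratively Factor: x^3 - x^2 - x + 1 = (x + 1)*(x^2 - 2*x + 1) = (x - 1)*(x + 1)*(x - 1)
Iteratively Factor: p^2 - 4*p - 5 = (p + 1)*(p - 5)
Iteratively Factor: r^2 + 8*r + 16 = (r + 4)*(r + 4)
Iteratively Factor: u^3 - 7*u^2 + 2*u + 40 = (u - 5)*(u^2 - 2*u - 8) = (u - 5)*(u - 4)*(u + 2)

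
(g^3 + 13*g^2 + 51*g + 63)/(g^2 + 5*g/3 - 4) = 3*(g^2 + 10*g + 21)/(3*g - 4)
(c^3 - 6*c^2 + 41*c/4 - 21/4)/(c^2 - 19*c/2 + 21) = (2*c^2 - 5*c + 3)/(2*(c - 6))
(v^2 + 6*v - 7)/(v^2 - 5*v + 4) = (v + 7)/(v - 4)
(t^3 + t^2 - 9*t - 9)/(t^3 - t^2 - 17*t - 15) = (t - 3)/(t - 5)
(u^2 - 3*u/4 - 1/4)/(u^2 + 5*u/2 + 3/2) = (4*u^2 - 3*u - 1)/(2*(2*u^2 + 5*u + 3))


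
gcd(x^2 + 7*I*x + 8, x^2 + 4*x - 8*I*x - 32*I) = 1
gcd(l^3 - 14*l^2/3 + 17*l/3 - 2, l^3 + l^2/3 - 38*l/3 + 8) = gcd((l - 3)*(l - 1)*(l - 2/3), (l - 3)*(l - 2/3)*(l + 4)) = l^2 - 11*l/3 + 2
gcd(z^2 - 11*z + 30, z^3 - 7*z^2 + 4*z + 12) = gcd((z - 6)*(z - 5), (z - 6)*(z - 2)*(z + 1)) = z - 6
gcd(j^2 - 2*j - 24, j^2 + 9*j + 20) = j + 4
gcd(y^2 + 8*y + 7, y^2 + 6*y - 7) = y + 7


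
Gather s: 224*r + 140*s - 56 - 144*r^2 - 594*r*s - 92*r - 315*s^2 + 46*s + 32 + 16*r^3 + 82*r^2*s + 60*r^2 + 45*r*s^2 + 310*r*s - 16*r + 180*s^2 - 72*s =16*r^3 - 84*r^2 + 116*r + s^2*(45*r - 135) + s*(82*r^2 - 284*r + 114) - 24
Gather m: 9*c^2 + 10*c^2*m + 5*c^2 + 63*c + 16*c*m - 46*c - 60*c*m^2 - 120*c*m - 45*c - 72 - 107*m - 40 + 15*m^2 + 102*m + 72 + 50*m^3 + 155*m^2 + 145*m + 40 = 14*c^2 - 28*c + 50*m^3 + m^2*(170 - 60*c) + m*(10*c^2 - 104*c + 140)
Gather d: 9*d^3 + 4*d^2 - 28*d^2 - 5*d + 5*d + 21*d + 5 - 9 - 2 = 9*d^3 - 24*d^2 + 21*d - 6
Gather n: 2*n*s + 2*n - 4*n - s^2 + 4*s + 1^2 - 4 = n*(2*s - 2) - s^2 + 4*s - 3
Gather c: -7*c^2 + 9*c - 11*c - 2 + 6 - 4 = -7*c^2 - 2*c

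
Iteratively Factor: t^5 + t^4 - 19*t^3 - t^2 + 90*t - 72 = (t - 2)*(t^4 + 3*t^3 - 13*t^2 - 27*t + 36) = (t - 2)*(t - 1)*(t^3 + 4*t^2 - 9*t - 36) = (t - 3)*(t - 2)*(t - 1)*(t^2 + 7*t + 12) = (t - 3)*(t - 2)*(t - 1)*(t + 4)*(t + 3)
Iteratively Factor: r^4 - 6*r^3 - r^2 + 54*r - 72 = (r - 2)*(r^3 - 4*r^2 - 9*r + 36) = (r - 4)*(r - 2)*(r^2 - 9) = (r - 4)*(r - 3)*(r - 2)*(r + 3)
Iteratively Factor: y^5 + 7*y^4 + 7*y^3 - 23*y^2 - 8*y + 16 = (y + 1)*(y^4 + 6*y^3 + y^2 - 24*y + 16) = (y - 1)*(y + 1)*(y^3 + 7*y^2 + 8*y - 16) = (y - 1)^2*(y + 1)*(y^2 + 8*y + 16) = (y - 1)^2*(y + 1)*(y + 4)*(y + 4)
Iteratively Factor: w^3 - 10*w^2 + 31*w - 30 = (w - 3)*(w^2 - 7*w + 10) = (w - 3)*(w - 2)*(w - 5)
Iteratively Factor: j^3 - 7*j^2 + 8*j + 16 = (j - 4)*(j^2 - 3*j - 4) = (j - 4)*(j + 1)*(j - 4)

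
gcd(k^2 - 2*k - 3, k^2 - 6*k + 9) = k - 3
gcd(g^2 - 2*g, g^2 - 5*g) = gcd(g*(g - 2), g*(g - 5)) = g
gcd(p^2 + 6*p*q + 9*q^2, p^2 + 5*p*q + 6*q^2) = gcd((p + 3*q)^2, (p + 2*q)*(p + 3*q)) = p + 3*q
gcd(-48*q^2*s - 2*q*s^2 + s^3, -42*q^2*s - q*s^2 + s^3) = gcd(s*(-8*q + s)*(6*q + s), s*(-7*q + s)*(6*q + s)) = 6*q*s + s^2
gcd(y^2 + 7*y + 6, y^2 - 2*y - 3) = y + 1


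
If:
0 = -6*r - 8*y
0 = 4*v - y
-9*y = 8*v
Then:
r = 0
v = 0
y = 0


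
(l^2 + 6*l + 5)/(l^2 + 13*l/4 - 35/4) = 4*(l + 1)/(4*l - 7)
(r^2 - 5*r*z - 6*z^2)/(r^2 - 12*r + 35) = (r^2 - 5*r*z - 6*z^2)/(r^2 - 12*r + 35)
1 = 1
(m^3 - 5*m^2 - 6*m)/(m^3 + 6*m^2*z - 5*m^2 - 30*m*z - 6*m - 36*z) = m/(m + 6*z)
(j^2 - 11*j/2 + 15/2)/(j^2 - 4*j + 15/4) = 2*(j - 3)/(2*j - 3)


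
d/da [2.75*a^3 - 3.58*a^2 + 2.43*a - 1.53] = 8.25*a^2 - 7.16*a + 2.43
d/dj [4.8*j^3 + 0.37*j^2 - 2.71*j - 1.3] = 14.4*j^2 + 0.74*j - 2.71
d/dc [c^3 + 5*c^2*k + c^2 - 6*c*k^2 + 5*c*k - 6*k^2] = 3*c^2 + 10*c*k + 2*c - 6*k^2 + 5*k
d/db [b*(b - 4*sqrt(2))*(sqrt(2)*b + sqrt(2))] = 3*sqrt(2)*b^2 - 16*b + 2*sqrt(2)*b - 8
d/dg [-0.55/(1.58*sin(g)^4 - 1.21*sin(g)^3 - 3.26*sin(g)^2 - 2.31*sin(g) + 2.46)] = (3.476*sin(g)^3 - 1.9965*sin(g)^2 - 3.586*sin(g) - 1.2705)*cos(g)/(-1.58*sin(g)^4 + 1.21*sin(g)^3 + 3.26*sin(g)^2 + 2.31*sin(g) - 2.46)^2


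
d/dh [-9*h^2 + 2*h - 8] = 2 - 18*h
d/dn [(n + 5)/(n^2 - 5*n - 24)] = (n^2 - 5*n - (n + 5)*(2*n - 5) - 24)/(-n^2 + 5*n + 24)^2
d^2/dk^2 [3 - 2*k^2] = -4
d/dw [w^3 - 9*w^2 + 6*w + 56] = 3*w^2 - 18*w + 6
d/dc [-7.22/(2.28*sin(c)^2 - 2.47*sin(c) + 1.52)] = (32.9232*sin(c) - 17.8334)*cos(c)/(2.28*sin(c)^2 - 2.47*sin(c) + 1.52)^2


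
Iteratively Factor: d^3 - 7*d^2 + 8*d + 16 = (d - 4)*(d^2 - 3*d - 4) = (d - 4)*(d + 1)*(d - 4)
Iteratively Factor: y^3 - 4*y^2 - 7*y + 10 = (y - 1)*(y^2 - 3*y - 10) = (y - 5)*(y - 1)*(y + 2)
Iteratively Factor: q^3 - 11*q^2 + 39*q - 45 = (q - 5)*(q^2 - 6*q + 9) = (q - 5)*(q - 3)*(q - 3)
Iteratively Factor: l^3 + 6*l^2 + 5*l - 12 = (l - 1)*(l^2 + 7*l + 12) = (l - 1)*(l + 3)*(l + 4)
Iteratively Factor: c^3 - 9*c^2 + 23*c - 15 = (c - 1)*(c^2 - 8*c + 15) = (c - 5)*(c - 1)*(c - 3)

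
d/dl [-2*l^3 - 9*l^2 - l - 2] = -6*l^2 - 18*l - 1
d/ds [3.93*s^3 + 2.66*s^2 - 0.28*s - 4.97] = 11.79*s^2 + 5.32*s - 0.28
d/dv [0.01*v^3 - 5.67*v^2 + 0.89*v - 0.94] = 0.03*v^2 - 11.34*v + 0.89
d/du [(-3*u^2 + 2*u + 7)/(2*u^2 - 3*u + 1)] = (5*u^2 - 34*u + 23)/(4*u^4 - 12*u^3 + 13*u^2 - 6*u + 1)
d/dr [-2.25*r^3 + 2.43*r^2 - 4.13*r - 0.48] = -6.75*r^2 + 4.86*r - 4.13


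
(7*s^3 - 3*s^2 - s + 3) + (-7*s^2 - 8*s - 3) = 7*s^3 - 10*s^2 - 9*s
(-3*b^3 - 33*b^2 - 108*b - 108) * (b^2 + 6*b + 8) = -3*b^5 - 51*b^4 - 330*b^3 - 1020*b^2 - 1512*b - 864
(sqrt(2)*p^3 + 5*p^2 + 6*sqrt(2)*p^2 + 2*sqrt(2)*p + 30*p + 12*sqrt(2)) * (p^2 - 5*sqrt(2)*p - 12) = sqrt(2)*p^5 - 5*p^4 + 6*sqrt(2)*p^4 - 35*sqrt(2)*p^3 - 30*p^3 - 210*sqrt(2)*p^2 - 80*p^2 - 480*p - 24*sqrt(2)*p - 144*sqrt(2)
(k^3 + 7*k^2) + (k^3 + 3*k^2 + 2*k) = 2*k^3 + 10*k^2 + 2*k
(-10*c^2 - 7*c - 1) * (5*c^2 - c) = -50*c^4 - 25*c^3 + 2*c^2 + c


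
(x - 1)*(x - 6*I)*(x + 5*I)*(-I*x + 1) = -I*x^4 + I*x^3 - 31*I*x^2 + 30*x + 31*I*x - 30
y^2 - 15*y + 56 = (y - 8)*(y - 7)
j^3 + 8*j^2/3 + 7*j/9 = j*(j + 1/3)*(j + 7/3)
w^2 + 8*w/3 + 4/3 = (w + 2/3)*(w + 2)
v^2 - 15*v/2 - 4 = (v - 8)*(v + 1/2)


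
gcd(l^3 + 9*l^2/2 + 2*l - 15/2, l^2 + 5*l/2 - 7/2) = l - 1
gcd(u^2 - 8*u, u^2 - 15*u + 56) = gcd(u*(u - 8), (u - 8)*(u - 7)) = u - 8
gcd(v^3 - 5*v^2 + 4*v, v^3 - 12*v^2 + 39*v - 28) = v^2 - 5*v + 4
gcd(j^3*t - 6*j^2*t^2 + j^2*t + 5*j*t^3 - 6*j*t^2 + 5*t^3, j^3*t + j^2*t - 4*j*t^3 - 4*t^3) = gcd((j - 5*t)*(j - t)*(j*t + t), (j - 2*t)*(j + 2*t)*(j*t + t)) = j*t + t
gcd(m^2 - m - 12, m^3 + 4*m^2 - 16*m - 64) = m - 4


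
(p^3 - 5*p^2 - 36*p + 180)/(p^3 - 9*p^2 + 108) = (p^2 + p - 30)/(p^2 - 3*p - 18)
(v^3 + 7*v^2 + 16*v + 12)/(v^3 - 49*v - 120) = (v^2 + 4*v + 4)/(v^2 - 3*v - 40)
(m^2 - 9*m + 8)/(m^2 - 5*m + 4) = (m - 8)/(m - 4)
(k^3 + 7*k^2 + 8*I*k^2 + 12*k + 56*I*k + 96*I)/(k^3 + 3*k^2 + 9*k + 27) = (k^2 + k*(4 + 8*I) + 32*I)/(k^2 + 9)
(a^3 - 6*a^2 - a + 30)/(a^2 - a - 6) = a - 5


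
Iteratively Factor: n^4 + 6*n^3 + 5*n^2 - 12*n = (n + 3)*(n^3 + 3*n^2 - 4*n) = n*(n + 3)*(n^2 + 3*n - 4) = n*(n - 1)*(n + 3)*(n + 4)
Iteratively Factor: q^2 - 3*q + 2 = (q - 1)*(q - 2)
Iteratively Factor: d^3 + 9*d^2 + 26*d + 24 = (d + 2)*(d^2 + 7*d + 12) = (d + 2)*(d + 4)*(d + 3)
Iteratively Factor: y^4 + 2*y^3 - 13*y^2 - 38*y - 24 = (y + 3)*(y^3 - y^2 - 10*y - 8) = (y - 4)*(y + 3)*(y^2 + 3*y + 2) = (y - 4)*(y + 1)*(y + 3)*(y + 2)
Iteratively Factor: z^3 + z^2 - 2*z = (z)*(z^2 + z - 2) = z*(z + 2)*(z - 1)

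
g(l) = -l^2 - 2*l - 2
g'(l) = -2*l - 2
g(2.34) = -12.16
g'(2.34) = -6.68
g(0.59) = -3.53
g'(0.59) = -3.18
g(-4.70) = -14.69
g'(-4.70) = 7.40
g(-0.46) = -1.29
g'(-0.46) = -1.08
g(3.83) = -24.33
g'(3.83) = -9.66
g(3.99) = -25.90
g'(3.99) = -9.98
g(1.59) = -7.71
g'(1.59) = -5.18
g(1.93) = -9.58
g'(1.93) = -5.86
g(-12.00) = -122.00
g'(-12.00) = 22.00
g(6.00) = -50.00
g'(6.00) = -14.00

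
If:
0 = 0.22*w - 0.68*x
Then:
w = 3.09090909090909*x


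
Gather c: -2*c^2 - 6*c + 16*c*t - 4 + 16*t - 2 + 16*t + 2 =-2*c^2 + c*(16*t - 6) + 32*t - 4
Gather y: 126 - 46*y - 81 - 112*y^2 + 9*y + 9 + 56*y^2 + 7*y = -56*y^2 - 30*y + 54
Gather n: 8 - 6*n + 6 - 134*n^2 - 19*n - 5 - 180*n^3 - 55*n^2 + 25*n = -180*n^3 - 189*n^2 + 9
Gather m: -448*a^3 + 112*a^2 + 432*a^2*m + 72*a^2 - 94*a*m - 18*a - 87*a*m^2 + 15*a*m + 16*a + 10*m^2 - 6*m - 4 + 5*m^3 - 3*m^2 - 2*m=-448*a^3 + 184*a^2 - 2*a + 5*m^3 + m^2*(7 - 87*a) + m*(432*a^2 - 79*a - 8) - 4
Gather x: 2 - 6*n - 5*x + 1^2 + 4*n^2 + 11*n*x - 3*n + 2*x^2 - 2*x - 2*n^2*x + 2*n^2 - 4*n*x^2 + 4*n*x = 6*n^2 - 9*n + x^2*(2 - 4*n) + x*(-2*n^2 + 15*n - 7) + 3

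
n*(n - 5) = n^2 - 5*n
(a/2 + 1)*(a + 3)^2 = a^3/2 + 4*a^2 + 21*a/2 + 9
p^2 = p^2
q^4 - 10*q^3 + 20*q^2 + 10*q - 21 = (q - 7)*(q - 3)*(q - 1)*(q + 1)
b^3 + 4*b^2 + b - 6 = (b - 1)*(b + 2)*(b + 3)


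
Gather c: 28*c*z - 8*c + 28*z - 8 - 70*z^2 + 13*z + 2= c*(28*z - 8) - 70*z^2 + 41*z - 6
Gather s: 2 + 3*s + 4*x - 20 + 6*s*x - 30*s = s*(6*x - 27) + 4*x - 18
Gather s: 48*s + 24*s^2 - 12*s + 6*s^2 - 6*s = 30*s^2 + 30*s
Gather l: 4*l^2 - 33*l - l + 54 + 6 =4*l^2 - 34*l + 60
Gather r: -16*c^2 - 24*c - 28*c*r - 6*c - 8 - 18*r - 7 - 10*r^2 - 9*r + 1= -16*c^2 - 30*c - 10*r^2 + r*(-28*c - 27) - 14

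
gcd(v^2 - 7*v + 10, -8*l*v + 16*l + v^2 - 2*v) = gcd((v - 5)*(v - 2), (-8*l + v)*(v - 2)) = v - 2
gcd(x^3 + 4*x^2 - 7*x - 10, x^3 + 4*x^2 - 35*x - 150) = x + 5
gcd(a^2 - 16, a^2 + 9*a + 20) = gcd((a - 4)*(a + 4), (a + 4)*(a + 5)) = a + 4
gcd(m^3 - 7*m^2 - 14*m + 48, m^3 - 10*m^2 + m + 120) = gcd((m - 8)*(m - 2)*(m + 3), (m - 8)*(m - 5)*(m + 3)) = m^2 - 5*m - 24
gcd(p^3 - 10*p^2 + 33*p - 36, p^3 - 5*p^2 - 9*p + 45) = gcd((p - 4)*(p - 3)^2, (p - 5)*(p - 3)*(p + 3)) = p - 3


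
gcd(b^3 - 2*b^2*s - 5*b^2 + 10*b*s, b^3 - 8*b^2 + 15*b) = b^2 - 5*b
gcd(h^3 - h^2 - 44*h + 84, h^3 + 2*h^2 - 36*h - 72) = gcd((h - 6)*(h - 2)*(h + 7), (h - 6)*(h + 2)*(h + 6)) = h - 6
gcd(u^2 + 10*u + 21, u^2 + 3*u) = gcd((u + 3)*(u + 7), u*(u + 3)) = u + 3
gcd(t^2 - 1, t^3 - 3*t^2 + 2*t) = t - 1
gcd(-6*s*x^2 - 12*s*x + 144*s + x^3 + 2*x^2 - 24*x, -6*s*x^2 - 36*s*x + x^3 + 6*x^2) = -6*s*x - 36*s + x^2 + 6*x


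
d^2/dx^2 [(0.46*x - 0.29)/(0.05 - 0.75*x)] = 0.29175/(0.75*x - 0.05)^3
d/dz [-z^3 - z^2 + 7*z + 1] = -3*z^2 - 2*z + 7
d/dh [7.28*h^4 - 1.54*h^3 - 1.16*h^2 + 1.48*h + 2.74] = 29.12*h^3 - 4.62*h^2 - 2.32*h + 1.48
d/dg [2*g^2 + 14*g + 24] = 4*g + 14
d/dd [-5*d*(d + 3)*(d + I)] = -15*d^2 - 10*d*(3 + I) - 15*I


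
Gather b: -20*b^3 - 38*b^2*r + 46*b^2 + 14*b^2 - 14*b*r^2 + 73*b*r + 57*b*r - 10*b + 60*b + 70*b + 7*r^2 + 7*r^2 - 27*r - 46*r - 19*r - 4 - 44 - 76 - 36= -20*b^3 + b^2*(60 - 38*r) + b*(-14*r^2 + 130*r + 120) + 14*r^2 - 92*r - 160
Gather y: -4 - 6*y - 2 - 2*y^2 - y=-2*y^2 - 7*y - 6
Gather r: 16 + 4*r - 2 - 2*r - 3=2*r + 11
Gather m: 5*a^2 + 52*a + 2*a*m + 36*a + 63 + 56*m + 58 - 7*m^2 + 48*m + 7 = 5*a^2 + 88*a - 7*m^2 + m*(2*a + 104) + 128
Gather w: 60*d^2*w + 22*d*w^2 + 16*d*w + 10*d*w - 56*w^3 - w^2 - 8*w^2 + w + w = -56*w^3 + w^2*(22*d - 9) + w*(60*d^2 + 26*d + 2)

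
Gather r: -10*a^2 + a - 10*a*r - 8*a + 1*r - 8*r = -10*a^2 - 7*a + r*(-10*a - 7)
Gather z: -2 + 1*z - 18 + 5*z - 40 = 6*z - 60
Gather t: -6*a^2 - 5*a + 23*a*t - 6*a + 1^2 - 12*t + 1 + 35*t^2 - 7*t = -6*a^2 - 11*a + 35*t^2 + t*(23*a - 19) + 2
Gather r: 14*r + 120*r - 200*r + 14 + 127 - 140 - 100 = -66*r - 99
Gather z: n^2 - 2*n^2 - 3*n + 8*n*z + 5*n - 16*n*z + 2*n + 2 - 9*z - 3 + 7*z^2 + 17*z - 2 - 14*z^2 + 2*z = -n^2 + 4*n - 7*z^2 + z*(10 - 8*n) - 3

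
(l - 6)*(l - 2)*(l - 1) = l^3 - 9*l^2 + 20*l - 12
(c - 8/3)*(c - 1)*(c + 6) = c^3 + 7*c^2/3 - 58*c/3 + 16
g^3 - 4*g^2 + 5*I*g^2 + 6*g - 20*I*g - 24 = (g - 4)*(g - I)*(g + 6*I)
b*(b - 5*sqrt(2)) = b^2 - 5*sqrt(2)*b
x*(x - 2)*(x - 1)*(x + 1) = x^4 - 2*x^3 - x^2 + 2*x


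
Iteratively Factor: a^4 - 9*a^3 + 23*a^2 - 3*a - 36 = (a - 3)*(a^3 - 6*a^2 + 5*a + 12) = (a - 3)^2*(a^2 - 3*a - 4) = (a - 4)*(a - 3)^2*(a + 1)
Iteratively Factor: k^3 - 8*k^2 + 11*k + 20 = (k - 5)*(k^2 - 3*k - 4) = (k - 5)*(k - 4)*(k + 1)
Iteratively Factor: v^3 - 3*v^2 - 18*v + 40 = (v - 5)*(v^2 + 2*v - 8) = (v - 5)*(v + 4)*(v - 2)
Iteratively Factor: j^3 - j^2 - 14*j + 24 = (j - 3)*(j^2 + 2*j - 8) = (j - 3)*(j - 2)*(j + 4)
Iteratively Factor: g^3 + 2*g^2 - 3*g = (g + 3)*(g^2 - g) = g*(g + 3)*(g - 1)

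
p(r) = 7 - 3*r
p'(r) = -3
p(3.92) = -4.76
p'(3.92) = -3.00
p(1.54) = 2.38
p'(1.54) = -3.00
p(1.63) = 2.11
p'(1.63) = -3.00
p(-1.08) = 10.24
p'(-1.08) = -3.00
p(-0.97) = 9.91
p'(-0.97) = -3.00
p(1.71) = 1.87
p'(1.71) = -3.00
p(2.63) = -0.89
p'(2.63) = -3.00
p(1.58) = 2.26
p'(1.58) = -3.00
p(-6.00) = 25.00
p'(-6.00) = -3.00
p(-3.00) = 16.00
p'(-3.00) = -3.00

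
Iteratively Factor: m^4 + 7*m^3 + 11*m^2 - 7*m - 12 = (m + 1)*(m^3 + 6*m^2 + 5*m - 12) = (m + 1)*(m + 4)*(m^2 + 2*m - 3) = (m - 1)*(m + 1)*(m + 4)*(m + 3)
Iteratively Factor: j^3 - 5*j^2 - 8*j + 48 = (j - 4)*(j^2 - j - 12) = (j - 4)*(j + 3)*(j - 4)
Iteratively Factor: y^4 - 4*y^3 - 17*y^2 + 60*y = (y - 3)*(y^3 - y^2 - 20*y) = y*(y - 3)*(y^2 - y - 20) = y*(y - 5)*(y - 3)*(y + 4)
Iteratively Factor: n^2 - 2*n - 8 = (n - 4)*(n + 2)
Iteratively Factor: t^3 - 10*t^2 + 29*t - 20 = (t - 1)*(t^2 - 9*t + 20) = (t - 4)*(t - 1)*(t - 5)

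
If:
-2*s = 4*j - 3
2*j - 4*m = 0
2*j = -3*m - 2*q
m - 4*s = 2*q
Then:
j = 1/2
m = 1/4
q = -7/8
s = 1/2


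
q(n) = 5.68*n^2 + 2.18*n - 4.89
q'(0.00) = 2.18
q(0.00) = -4.89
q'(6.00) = 70.34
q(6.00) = 212.67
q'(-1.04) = -9.63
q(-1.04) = -1.01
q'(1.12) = 14.90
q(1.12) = 4.68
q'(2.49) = 30.47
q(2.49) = 35.75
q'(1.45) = 18.65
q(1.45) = 10.21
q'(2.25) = 27.74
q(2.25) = 28.77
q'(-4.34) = -47.12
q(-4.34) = 92.64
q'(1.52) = 19.45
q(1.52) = 11.55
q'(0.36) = 6.27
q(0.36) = -3.37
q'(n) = 11.36*n + 2.18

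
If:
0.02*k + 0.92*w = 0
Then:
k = -46.0*w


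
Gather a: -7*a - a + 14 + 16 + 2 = 32 - 8*a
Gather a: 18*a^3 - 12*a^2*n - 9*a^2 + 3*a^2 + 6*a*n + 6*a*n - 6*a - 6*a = 18*a^3 + a^2*(-12*n - 6) + a*(12*n - 12)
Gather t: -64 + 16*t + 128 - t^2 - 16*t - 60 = 4 - t^2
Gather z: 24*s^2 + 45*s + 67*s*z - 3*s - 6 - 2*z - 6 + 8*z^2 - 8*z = 24*s^2 + 42*s + 8*z^2 + z*(67*s - 10) - 12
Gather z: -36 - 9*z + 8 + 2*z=-7*z - 28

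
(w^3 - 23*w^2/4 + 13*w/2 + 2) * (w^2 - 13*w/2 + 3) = w^5 - 49*w^4/4 + 375*w^3/8 - 115*w^2/2 + 13*w/2 + 6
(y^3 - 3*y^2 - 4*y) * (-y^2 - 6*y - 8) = -y^5 - 3*y^4 + 14*y^3 + 48*y^2 + 32*y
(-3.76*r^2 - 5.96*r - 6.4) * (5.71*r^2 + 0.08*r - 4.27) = -21.4696*r^4 - 34.3324*r^3 - 20.9656*r^2 + 24.9372*r + 27.328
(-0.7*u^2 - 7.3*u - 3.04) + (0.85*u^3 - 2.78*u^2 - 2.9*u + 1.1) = 0.85*u^3 - 3.48*u^2 - 10.2*u - 1.94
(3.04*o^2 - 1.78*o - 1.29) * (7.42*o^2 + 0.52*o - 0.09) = 22.5568*o^4 - 11.6268*o^3 - 10.771*o^2 - 0.5106*o + 0.1161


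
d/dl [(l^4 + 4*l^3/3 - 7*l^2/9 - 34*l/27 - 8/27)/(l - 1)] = 3*l^2 + 14*l/3 + 14/9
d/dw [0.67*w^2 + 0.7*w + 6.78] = 1.34*w + 0.7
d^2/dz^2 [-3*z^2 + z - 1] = -6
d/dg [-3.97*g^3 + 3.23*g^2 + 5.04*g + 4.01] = -11.91*g^2 + 6.46*g + 5.04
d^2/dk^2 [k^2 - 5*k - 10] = 2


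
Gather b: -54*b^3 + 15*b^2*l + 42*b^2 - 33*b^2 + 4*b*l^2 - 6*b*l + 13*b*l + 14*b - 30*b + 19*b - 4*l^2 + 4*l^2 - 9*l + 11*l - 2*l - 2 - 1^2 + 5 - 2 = -54*b^3 + b^2*(15*l + 9) + b*(4*l^2 + 7*l + 3)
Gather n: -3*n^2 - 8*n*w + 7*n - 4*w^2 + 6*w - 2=-3*n^2 + n*(7 - 8*w) - 4*w^2 + 6*w - 2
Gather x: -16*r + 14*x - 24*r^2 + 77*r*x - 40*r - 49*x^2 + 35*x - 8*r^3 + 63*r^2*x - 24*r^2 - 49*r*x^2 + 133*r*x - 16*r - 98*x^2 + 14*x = -8*r^3 - 48*r^2 - 72*r + x^2*(-49*r - 147) + x*(63*r^2 + 210*r + 63)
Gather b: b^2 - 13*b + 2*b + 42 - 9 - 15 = b^2 - 11*b + 18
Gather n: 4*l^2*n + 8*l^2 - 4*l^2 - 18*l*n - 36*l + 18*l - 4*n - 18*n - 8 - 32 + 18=4*l^2 - 18*l + n*(4*l^2 - 18*l - 22) - 22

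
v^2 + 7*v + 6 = (v + 1)*(v + 6)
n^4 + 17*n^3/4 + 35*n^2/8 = n^2*(n + 7/4)*(n + 5/2)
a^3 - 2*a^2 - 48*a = a*(a - 8)*(a + 6)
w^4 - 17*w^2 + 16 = (w - 4)*(w - 1)*(w + 1)*(w + 4)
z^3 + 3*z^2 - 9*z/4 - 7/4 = (z - 1)*(z + 1/2)*(z + 7/2)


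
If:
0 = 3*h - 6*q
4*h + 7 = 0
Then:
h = -7/4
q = -7/8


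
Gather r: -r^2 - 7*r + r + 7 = -r^2 - 6*r + 7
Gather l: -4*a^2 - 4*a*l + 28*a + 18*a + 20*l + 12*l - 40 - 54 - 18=-4*a^2 + 46*a + l*(32 - 4*a) - 112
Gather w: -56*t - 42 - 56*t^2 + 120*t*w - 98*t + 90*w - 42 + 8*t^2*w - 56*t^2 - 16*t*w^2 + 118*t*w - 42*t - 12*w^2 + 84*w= -112*t^2 - 196*t + w^2*(-16*t - 12) + w*(8*t^2 + 238*t + 174) - 84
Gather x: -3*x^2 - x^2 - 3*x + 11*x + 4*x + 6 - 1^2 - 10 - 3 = -4*x^2 + 12*x - 8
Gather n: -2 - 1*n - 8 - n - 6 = -2*n - 16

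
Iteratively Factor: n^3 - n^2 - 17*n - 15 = (n - 5)*(n^2 + 4*n + 3) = (n - 5)*(n + 3)*(n + 1)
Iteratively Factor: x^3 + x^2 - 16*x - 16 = (x + 4)*(x^2 - 3*x - 4) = (x - 4)*(x + 4)*(x + 1)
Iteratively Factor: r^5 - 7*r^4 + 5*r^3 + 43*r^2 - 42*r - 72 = (r - 4)*(r^4 - 3*r^3 - 7*r^2 + 15*r + 18) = (r - 4)*(r + 1)*(r^3 - 4*r^2 - 3*r + 18) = (r - 4)*(r + 1)*(r + 2)*(r^2 - 6*r + 9) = (r - 4)*(r - 3)*(r + 1)*(r + 2)*(r - 3)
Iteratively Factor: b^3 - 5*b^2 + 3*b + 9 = (b - 3)*(b^2 - 2*b - 3) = (b - 3)*(b + 1)*(b - 3)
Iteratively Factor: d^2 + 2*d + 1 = (d + 1)*(d + 1)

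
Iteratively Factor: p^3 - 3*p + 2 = (p - 1)*(p^2 + p - 2) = (p - 1)^2*(p + 2)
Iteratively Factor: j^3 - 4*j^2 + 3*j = (j)*(j^2 - 4*j + 3) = j*(j - 3)*(j - 1)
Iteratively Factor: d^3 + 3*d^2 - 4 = (d + 2)*(d^2 + d - 2) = (d + 2)^2*(d - 1)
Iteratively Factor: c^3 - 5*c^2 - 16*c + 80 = (c + 4)*(c^2 - 9*c + 20) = (c - 4)*(c + 4)*(c - 5)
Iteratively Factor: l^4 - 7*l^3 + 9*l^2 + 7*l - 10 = (l + 1)*(l^3 - 8*l^2 + 17*l - 10) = (l - 5)*(l + 1)*(l^2 - 3*l + 2) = (l - 5)*(l - 1)*(l + 1)*(l - 2)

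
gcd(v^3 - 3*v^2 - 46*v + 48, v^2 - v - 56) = v - 8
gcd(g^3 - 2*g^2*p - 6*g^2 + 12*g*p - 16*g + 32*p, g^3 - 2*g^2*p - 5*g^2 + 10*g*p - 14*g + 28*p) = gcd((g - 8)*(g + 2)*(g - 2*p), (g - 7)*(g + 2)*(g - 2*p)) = -g^2 + 2*g*p - 2*g + 4*p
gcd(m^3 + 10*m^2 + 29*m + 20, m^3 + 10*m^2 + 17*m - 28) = m + 4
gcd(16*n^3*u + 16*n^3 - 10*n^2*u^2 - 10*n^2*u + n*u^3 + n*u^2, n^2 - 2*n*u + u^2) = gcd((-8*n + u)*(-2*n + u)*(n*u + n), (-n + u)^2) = 1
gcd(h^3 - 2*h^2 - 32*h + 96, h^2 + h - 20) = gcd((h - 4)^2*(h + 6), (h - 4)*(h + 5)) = h - 4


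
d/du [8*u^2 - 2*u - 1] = 16*u - 2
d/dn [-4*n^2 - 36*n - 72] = -8*n - 36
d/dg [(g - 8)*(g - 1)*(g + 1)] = 3*g^2 - 16*g - 1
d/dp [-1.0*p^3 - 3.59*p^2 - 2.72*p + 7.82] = -3.0*p^2 - 7.18*p - 2.72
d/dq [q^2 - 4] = 2*q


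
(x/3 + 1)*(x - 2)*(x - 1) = x^3/3 - 7*x/3 + 2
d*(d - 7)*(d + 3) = d^3 - 4*d^2 - 21*d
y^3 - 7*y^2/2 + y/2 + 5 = (y - 5/2)*(y - 2)*(y + 1)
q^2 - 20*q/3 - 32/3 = (q - 8)*(q + 4/3)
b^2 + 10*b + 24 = (b + 4)*(b + 6)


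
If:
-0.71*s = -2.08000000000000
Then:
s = 2.93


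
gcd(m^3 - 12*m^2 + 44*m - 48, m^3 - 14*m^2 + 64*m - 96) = m^2 - 10*m + 24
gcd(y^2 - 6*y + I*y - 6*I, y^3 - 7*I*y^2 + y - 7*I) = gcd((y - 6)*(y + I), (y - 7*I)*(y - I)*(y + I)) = y + I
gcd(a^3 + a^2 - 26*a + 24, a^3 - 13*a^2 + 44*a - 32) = a^2 - 5*a + 4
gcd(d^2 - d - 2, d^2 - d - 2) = d^2 - d - 2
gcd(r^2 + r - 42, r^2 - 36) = r - 6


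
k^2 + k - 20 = (k - 4)*(k + 5)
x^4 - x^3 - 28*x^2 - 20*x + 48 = (x - 6)*(x - 1)*(x + 2)*(x + 4)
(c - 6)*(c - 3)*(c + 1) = c^3 - 8*c^2 + 9*c + 18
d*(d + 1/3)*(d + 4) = d^3 + 13*d^2/3 + 4*d/3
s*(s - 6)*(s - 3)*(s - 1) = s^4 - 10*s^3 + 27*s^2 - 18*s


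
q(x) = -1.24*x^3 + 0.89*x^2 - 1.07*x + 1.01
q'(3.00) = -29.21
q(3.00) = -27.67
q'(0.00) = -1.07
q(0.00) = 1.01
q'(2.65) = -22.48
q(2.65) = -18.65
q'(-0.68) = -4.00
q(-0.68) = 2.54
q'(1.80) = -9.92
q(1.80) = -5.26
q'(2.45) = -19.04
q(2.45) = -14.50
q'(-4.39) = -80.58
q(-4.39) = 127.77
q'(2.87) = -26.60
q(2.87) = -24.04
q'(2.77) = -24.68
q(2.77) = -21.48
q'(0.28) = -0.86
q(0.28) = 0.75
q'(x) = -3.72*x^2 + 1.78*x - 1.07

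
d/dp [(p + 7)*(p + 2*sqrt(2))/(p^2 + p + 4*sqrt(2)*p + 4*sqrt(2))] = (-(p + 7)*(p + 2*sqrt(2))*(2*p + 1 + 4*sqrt(2)) + (2*p + 2*sqrt(2) + 7)*(p^2 + p + 4*sqrt(2)*p + 4*sqrt(2)))/(p^2 + p + 4*sqrt(2)*p + 4*sqrt(2))^2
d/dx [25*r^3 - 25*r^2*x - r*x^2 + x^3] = -25*r^2 - 2*r*x + 3*x^2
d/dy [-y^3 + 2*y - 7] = 2 - 3*y^2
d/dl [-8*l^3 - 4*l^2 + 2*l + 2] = -24*l^2 - 8*l + 2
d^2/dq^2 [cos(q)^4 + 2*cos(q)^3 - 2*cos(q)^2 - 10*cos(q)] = -16*sin(q)^4 + 12*sin(q)^2 + 17*cos(q)/2 - 9*cos(3*q)/2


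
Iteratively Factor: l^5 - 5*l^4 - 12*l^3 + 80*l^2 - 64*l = (l)*(l^4 - 5*l^3 - 12*l^2 + 80*l - 64) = l*(l - 1)*(l^3 - 4*l^2 - 16*l + 64) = l*(l - 1)*(l + 4)*(l^2 - 8*l + 16) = l*(l - 4)*(l - 1)*(l + 4)*(l - 4)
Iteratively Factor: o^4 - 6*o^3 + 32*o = (o - 4)*(o^3 - 2*o^2 - 8*o) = (o - 4)*(o + 2)*(o^2 - 4*o) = (o - 4)^2*(o + 2)*(o)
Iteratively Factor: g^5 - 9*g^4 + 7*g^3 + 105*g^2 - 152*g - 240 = (g - 4)*(g^4 - 5*g^3 - 13*g^2 + 53*g + 60) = (g - 4)*(g + 3)*(g^3 - 8*g^2 + 11*g + 20) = (g - 5)*(g - 4)*(g + 3)*(g^2 - 3*g - 4) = (g - 5)*(g - 4)*(g + 1)*(g + 3)*(g - 4)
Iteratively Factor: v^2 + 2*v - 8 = (v + 4)*(v - 2)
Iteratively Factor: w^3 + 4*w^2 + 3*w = (w + 3)*(w^2 + w) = w*(w + 3)*(w + 1)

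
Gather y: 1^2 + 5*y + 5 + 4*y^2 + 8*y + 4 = 4*y^2 + 13*y + 10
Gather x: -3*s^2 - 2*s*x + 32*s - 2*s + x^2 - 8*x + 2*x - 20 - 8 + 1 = -3*s^2 + 30*s + x^2 + x*(-2*s - 6) - 27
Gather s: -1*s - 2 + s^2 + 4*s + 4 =s^2 + 3*s + 2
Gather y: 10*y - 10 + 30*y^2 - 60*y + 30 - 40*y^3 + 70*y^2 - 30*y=-40*y^3 + 100*y^2 - 80*y + 20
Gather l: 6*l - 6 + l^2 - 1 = l^2 + 6*l - 7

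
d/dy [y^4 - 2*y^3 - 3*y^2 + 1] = 2*y*(2*y^2 - 3*y - 3)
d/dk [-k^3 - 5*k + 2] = -3*k^2 - 5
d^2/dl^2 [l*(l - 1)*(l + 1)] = 6*l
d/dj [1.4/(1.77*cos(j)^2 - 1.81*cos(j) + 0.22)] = (4.956*cos(j) - 2.534)*sin(j)/(1.77*cos(j)^2 - 1.81*cos(j) + 0.22)^2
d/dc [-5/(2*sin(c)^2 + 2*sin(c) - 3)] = 10*(sin(2*c) + cos(c))/(2*sin(c) - cos(2*c) - 2)^2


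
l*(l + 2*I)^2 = l^3 + 4*I*l^2 - 4*l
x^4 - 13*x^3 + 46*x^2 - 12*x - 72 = (x - 6)^2*(x - 2)*(x + 1)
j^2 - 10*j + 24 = (j - 6)*(j - 4)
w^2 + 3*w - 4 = (w - 1)*(w + 4)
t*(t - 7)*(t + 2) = t^3 - 5*t^2 - 14*t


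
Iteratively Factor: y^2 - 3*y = (y)*(y - 3)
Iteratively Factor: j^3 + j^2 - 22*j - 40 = (j + 4)*(j^2 - 3*j - 10) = (j + 2)*(j + 4)*(j - 5)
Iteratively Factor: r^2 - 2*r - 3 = (r + 1)*(r - 3)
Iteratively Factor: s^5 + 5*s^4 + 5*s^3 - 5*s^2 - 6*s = (s + 2)*(s^4 + 3*s^3 - s^2 - 3*s) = (s - 1)*(s + 2)*(s^3 + 4*s^2 + 3*s) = (s - 1)*(s + 1)*(s + 2)*(s^2 + 3*s) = s*(s - 1)*(s + 1)*(s + 2)*(s + 3)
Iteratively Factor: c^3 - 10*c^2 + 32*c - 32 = (c - 4)*(c^2 - 6*c + 8) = (c - 4)*(c - 2)*(c - 4)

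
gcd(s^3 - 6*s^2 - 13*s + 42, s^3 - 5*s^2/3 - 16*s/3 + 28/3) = s - 2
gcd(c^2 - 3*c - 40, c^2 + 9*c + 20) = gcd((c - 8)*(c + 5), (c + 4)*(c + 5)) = c + 5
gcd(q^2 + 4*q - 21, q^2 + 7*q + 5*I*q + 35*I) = q + 7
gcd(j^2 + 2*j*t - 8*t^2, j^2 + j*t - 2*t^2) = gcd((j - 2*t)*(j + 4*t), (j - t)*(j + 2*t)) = 1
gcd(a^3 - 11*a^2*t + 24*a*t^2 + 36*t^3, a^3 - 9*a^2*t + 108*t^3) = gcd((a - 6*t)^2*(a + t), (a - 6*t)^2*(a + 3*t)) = a^2 - 12*a*t + 36*t^2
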